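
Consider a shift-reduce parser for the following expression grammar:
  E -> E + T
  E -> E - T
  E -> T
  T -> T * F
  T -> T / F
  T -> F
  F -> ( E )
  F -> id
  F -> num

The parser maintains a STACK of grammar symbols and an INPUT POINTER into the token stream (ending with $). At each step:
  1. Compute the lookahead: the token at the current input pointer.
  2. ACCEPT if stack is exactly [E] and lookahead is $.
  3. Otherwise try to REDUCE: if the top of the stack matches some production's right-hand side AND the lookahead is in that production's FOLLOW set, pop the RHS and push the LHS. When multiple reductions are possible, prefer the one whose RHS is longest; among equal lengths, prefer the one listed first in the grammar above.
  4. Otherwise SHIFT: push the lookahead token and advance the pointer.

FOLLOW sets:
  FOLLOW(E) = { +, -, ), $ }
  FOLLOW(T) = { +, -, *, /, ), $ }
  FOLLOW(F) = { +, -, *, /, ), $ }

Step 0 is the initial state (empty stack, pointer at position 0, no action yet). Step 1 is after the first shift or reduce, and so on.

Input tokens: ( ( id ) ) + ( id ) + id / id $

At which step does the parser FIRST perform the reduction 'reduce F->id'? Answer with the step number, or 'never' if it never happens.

Answer: 4

Derivation:
Step 1: shift (. Stack=[(] ptr=1 lookahead=( remaining=[( id ) ) + ( id ) + id / id $]
Step 2: shift (. Stack=[( (] ptr=2 lookahead=id remaining=[id ) ) + ( id ) + id / id $]
Step 3: shift id. Stack=[( ( id] ptr=3 lookahead=) remaining=[) ) + ( id ) + id / id $]
Step 4: reduce F->id. Stack=[( ( F] ptr=3 lookahead=) remaining=[) ) + ( id ) + id / id $]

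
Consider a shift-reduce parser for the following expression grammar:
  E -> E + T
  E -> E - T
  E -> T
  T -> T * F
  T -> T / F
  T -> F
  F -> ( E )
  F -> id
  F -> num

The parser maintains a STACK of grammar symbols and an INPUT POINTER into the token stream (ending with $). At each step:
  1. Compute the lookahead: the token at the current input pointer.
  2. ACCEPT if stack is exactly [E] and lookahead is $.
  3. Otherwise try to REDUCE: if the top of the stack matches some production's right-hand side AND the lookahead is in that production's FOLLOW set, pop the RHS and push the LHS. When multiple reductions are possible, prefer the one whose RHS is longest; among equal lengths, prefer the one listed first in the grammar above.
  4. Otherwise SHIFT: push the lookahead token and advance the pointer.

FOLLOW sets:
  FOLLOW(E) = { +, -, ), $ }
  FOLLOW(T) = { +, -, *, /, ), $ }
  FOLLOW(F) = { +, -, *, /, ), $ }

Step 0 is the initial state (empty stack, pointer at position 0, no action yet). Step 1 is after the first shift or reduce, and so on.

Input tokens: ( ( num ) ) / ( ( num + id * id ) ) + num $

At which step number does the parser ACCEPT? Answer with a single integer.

Step 1: shift (. Stack=[(] ptr=1 lookahead=( remaining=[( num ) ) / ( ( num + id * id ) ) + num $]
Step 2: shift (. Stack=[( (] ptr=2 lookahead=num remaining=[num ) ) / ( ( num + id * id ) ) + num $]
Step 3: shift num. Stack=[( ( num] ptr=3 lookahead=) remaining=[) ) / ( ( num + id * id ) ) + num $]
Step 4: reduce F->num. Stack=[( ( F] ptr=3 lookahead=) remaining=[) ) / ( ( num + id * id ) ) + num $]
Step 5: reduce T->F. Stack=[( ( T] ptr=3 lookahead=) remaining=[) ) / ( ( num + id * id ) ) + num $]
Step 6: reduce E->T. Stack=[( ( E] ptr=3 lookahead=) remaining=[) ) / ( ( num + id * id ) ) + num $]
Step 7: shift ). Stack=[( ( E )] ptr=4 lookahead=) remaining=[) / ( ( num + id * id ) ) + num $]
Step 8: reduce F->( E ). Stack=[( F] ptr=4 lookahead=) remaining=[) / ( ( num + id * id ) ) + num $]
Step 9: reduce T->F. Stack=[( T] ptr=4 lookahead=) remaining=[) / ( ( num + id * id ) ) + num $]
Step 10: reduce E->T. Stack=[( E] ptr=4 lookahead=) remaining=[) / ( ( num + id * id ) ) + num $]
Step 11: shift ). Stack=[( E )] ptr=5 lookahead=/ remaining=[/ ( ( num + id * id ) ) + num $]
Step 12: reduce F->( E ). Stack=[F] ptr=5 lookahead=/ remaining=[/ ( ( num + id * id ) ) + num $]
Step 13: reduce T->F. Stack=[T] ptr=5 lookahead=/ remaining=[/ ( ( num + id * id ) ) + num $]
Step 14: shift /. Stack=[T /] ptr=6 lookahead=( remaining=[( ( num + id * id ) ) + num $]
Step 15: shift (. Stack=[T / (] ptr=7 lookahead=( remaining=[( num + id * id ) ) + num $]
Step 16: shift (. Stack=[T / ( (] ptr=8 lookahead=num remaining=[num + id * id ) ) + num $]
Step 17: shift num. Stack=[T / ( ( num] ptr=9 lookahead=+ remaining=[+ id * id ) ) + num $]
Step 18: reduce F->num. Stack=[T / ( ( F] ptr=9 lookahead=+ remaining=[+ id * id ) ) + num $]
Step 19: reduce T->F. Stack=[T / ( ( T] ptr=9 lookahead=+ remaining=[+ id * id ) ) + num $]
Step 20: reduce E->T. Stack=[T / ( ( E] ptr=9 lookahead=+ remaining=[+ id * id ) ) + num $]
Step 21: shift +. Stack=[T / ( ( E +] ptr=10 lookahead=id remaining=[id * id ) ) + num $]
Step 22: shift id. Stack=[T / ( ( E + id] ptr=11 lookahead=* remaining=[* id ) ) + num $]
Step 23: reduce F->id. Stack=[T / ( ( E + F] ptr=11 lookahead=* remaining=[* id ) ) + num $]
Step 24: reduce T->F. Stack=[T / ( ( E + T] ptr=11 lookahead=* remaining=[* id ) ) + num $]
Step 25: shift *. Stack=[T / ( ( E + T *] ptr=12 lookahead=id remaining=[id ) ) + num $]
Step 26: shift id. Stack=[T / ( ( E + T * id] ptr=13 lookahead=) remaining=[) ) + num $]
Step 27: reduce F->id. Stack=[T / ( ( E + T * F] ptr=13 lookahead=) remaining=[) ) + num $]
Step 28: reduce T->T * F. Stack=[T / ( ( E + T] ptr=13 lookahead=) remaining=[) ) + num $]
Step 29: reduce E->E + T. Stack=[T / ( ( E] ptr=13 lookahead=) remaining=[) ) + num $]
Step 30: shift ). Stack=[T / ( ( E )] ptr=14 lookahead=) remaining=[) + num $]
Step 31: reduce F->( E ). Stack=[T / ( F] ptr=14 lookahead=) remaining=[) + num $]
Step 32: reduce T->F. Stack=[T / ( T] ptr=14 lookahead=) remaining=[) + num $]
Step 33: reduce E->T. Stack=[T / ( E] ptr=14 lookahead=) remaining=[) + num $]
Step 34: shift ). Stack=[T / ( E )] ptr=15 lookahead=+ remaining=[+ num $]
Step 35: reduce F->( E ). Stack=[T / F] ptr=15 lookahead=+ remaining=[+ num $]
Step 36: reduce T->T / F. Stack=[T] ptr=15 lookahead=+ remaining=[+ num $]
Step 37: reduce E->T. Stack=[E] ptr=15 lookahead=+ remaining=[+ num $]
Step 38: shift +. Stack=[E +] ptr=16 lookahead=num remaining=[num $]
Step 39: shift num. Stack=[E + num] ptr=17 lookahead=$ remaining=[$]
Step 40: reduce F->num. Stack=[E + F] ptr=17 lookahead=$ remaining=[$]
Step 41: reduce T->F. Stack=[E + T] ptr=17 lookahead=$ remaining=[$]
Step 42: reduce E->E + T. Stack=[E] ptr=17 lookahead=$ remaining=[$]
Step 43: accept. Stack=[E] ptr=17 lookahead=$ remaining=[$]

Answer: 43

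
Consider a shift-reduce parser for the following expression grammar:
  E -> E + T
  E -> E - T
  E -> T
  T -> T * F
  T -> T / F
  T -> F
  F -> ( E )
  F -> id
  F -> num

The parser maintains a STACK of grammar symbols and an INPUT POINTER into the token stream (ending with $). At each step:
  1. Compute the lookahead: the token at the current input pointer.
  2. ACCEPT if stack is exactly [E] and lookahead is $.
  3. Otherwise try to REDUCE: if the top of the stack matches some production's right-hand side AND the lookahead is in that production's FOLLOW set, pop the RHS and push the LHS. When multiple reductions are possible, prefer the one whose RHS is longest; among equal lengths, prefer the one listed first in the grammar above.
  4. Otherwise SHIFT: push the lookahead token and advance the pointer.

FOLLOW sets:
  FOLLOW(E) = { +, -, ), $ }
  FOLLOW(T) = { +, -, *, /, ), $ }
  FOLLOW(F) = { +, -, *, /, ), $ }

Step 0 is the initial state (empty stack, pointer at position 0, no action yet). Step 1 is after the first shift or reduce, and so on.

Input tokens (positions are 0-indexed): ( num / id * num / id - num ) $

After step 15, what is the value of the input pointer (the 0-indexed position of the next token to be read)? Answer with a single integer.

Answer: 8

Derivation:
Step 1: shift (. Stack=[(] ptr=1 lookahead=num remaining=[num / id * num / id - num ) $]
Step 2: shift num. Stack=[( num] ptr=2 lookahead=/ remaining=[/ id * num / id - num ) $]
Step 3: reduce F->num. Stack=[( F] ptr=2 lookahead=/ remaining=[/ id * num / id - num ) $]
Step 4: reduce T->F. Stack=[( T] ptr=2 lookahead=/ remaining=[/ id * num / id - num ) $]
Step 5: shift /. Stack=[( T /] ptr=3 lookahead=id remaining=[id * num / id - num ) $]
Step 6: shift id. Stack=[( T / id] ptr=4 lookahead=* remaining=[* num / id - num ) $]
Step 7: reduce F->id. Stack=[( T / F] ptr=4 lookahead=* remaining=[* num / id - num ) $]
Step 8: reduce T->T / F. Stack=[( T] ptr=4 lookahead=* remaining=[* num / id - num ) $]
Step 9: shift *. Stack=[( T *] ptr=5 lookahead=num remaining=[num / id - num ) $]
Step 10: shift num. Stack=[( T * num] ptr=6 lookahead=/ remaining=[/ id - num ) $]
Step 11: reduce F->num. Stack=[( T * F] ptr=6 lookahead=/ remaining=[/ id - num ) $]
Step 12: reduce T->T * F. Stack=[( T] ptr=6 lookahead=/ remaining=[/ id - num ) $]
Step 13: shift /. Stack=[( T /] ptr=7 lookahead=id remaining=[id - num ) $]
Step 14: shift id. Stack=[( T / id] ptr=8 lookahead=- remaining=[- num ) $]
Step 15: reduce F->id. Stack=[( T / F] ptr=8 lookahead=- remaining=[- num ) $]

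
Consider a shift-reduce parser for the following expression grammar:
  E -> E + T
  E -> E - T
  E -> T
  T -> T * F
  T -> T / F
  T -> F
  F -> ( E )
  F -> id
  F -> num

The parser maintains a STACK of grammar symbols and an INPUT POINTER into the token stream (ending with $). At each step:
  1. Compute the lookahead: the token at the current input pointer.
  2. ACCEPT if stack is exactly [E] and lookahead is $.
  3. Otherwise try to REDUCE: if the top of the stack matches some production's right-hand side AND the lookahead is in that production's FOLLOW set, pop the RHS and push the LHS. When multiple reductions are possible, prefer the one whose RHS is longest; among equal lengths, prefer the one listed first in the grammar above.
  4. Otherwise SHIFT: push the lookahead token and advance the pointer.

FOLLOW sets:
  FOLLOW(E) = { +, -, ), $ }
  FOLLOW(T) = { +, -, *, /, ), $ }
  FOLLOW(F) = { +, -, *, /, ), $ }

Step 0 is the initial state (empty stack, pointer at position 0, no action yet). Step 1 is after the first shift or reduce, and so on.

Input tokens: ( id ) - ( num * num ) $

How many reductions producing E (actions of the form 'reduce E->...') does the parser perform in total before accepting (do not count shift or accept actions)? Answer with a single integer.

Answer: 4

Derivation:
Step 1: shift (. Stack=[(] ptr=1 lookahead=id remaining=[id ) - ( num * num ) $]
Step 2: shift id. Stack=[( id] ptr=2 lookahead=) remaining=[) - ( num * num ) $]
Step 3: reduce F->id. Stack=[( F] ptr=2 lookahead=) remaining=[) - ( num * num ) $]
Step 4: reduce T->F. Stack=[( T] ptr=2 lookahead=) remaining=[) - ( num * num ) $]
Step 5: reduce E->T. Stack=[( E] ptr=2 lookahead=) remaining=[) - ( num * num ) $]
Step 6: shift ). Stack=[( E )] ptr=3 lookahead=- remaining=[- ( num * num ) $]
Step 7: reduce F->( E ). Stack=[F] ptr=3 lookahead=- remaining=[- ( num * num ) $]
Step 8: reduce T->F. Stack=[T] ptr=3 lookahead=- remaining=[- ( num * num ) $]
Step 9: reduce E->T. Stack=[E] ptr=3 lookahead=- remaining=[- ( num * num ) $]
Step 10: shift -. Stack=[E -] ptr=4 lookahead=( remaining=[( num * num ) $]
Step 11: shift (. Stack=[E - (] ptr=5 lookahead=num remaining=[num * num ) $]
Step 12: shift num. Stack=[E - ( num] ptr=6 lookahead=* remaining=[* num ) $]
Step 13: reduce F->num. Stack=[E - ( F] ptr=6 lookahead=* remaining=[* num ) $]
Step 14: reduce T->F. Stack=[E - ( T] ptr=6 lookahead=* remaining=[* num ) $]
Step 15: shift *. Stack=[E - ( T *] ptr=7 lookahead=num remaining=[num ) $]
Step 16: shift num. Stack=[E - ( T * num] ptr=8 lookahead=) remaining=[) $]
Step 17: reduce F->num. Stack=[E - ( T * F] ptr=8 lookahead=) remaining=[) $]
Step 18: reduce T->T * F. Stack=[E - ( T] ptr=8 lookahead=) remaining=[) $]
Step 19: reduce E->T. Stack=[E - ( E] ptr=8 lookahead=) remaining=[) $]
Step 20: shift ). Stack=[E - ( E )] ptr=9 lookahead=$ remaining=[$]
Step 21: reduce F->( E ). Stack=[E - F] ptr=9 lookahead=$ remaining=[$]
Step 22: reduce T->F. Stack=[E - T] ptr=9 lookahead=$ remaining=[$]
Step 23: reduce E->E - T. Stack=[E] ptr=9 lookahead=$ remaining=[$]
Step 24: accept. Stack=[E] ptr=9 lookahead=$ remaining=[$]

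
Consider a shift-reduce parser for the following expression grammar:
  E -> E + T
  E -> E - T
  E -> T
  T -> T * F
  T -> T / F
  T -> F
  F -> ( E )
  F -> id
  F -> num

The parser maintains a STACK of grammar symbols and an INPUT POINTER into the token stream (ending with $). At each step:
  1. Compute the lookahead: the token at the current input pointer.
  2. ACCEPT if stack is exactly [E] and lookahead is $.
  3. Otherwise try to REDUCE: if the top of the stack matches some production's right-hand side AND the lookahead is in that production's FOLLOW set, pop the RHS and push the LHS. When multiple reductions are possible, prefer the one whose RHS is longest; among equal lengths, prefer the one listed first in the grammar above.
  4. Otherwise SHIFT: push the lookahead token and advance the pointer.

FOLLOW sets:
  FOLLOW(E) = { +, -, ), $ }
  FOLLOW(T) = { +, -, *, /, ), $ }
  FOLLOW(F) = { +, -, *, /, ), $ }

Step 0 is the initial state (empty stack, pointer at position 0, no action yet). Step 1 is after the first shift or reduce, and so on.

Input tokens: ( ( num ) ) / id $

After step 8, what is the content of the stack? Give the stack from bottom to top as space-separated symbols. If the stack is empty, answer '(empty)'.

Answer: ( F

Derivation:
Step 1: shift (. Stack=[(] ptr=1 lookahead=( remaining=[( num ) ) / id $]
Step 2: shift (. Stack=[( (] ptr=2 lookahead=num remaining=[num ) ) / id $]
Step 3: shift num. Stack=[( ( num] ptr=3 lookahead=) remaining=[) ) / id $]
Step 4: reduce F->num. Stack=[( ( F] ptr=3 lookahead=) remaining=[) ) / id $]
Step 5: reduce T->F. Stack=[( ( T] ptr=3 lookahead=) remaining=[) ) / id $]
Step 6: reduce E->T. Stack=[( ( E] ptr=3 lookahead=) remaining=[) ) / id $]
Step 7: shift ). Stack=[( ( E )] ptr=4 lookahead=) remaining=[) / id $]
Step 8: reduce F->( E ). Stack=[( F] ptr=4 lookahead=) remaining=[) / id $]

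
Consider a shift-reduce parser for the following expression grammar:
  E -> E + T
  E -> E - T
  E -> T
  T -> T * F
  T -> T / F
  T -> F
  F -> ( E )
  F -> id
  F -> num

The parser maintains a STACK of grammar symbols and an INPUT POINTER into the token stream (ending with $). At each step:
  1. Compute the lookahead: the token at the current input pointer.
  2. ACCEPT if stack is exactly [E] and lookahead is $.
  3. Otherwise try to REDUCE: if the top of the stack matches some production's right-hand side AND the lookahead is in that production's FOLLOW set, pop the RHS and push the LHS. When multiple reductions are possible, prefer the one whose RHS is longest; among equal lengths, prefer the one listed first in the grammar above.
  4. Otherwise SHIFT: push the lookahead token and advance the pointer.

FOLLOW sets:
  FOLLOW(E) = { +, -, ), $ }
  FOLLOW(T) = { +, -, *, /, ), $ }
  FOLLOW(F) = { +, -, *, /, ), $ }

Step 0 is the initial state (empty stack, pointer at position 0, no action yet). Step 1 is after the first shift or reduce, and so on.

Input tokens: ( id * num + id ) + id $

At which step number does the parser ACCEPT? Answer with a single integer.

Answer: 24

Derivation:
Step 1: shift (. Stack=[(] ptr=1 lookahead=id remaining=[id * num + id ) + id $]
Step 2: shift id. Stack=[( id] ptr=2 lookahead=* remaining=[* num + id ) + id $]
Step 3: reduce F->id. Stack=[( F] ptr=2 lookahead=* remaining=[* num + id ) + id $]
Step 4: reduce T->F. Stack=[( T] ptr=2 lookahead=* remaining=[* num + id ) + id $]
Step 5: shift *. Stack=[( T *] ptr=3 lookahead=num remaining=[num + id ) + id $]
Step 6: shift num. Stack=[( T * num] ptr=4 lookahead=+ remaining=[+ id ) + id $]
Step 7: reduce F->num. Stack=[( T * F] ptr=4 lookahead=+ remaining=[+ id ) + id $]
Step 8: reduce T->T * F. Stack=[( T] ptr=4 lookahead=+ remaining=[+ id ) + id $]
Step 9: reduce E->T. Stack=[( E] ptr=4 lookahead=+ remaining=[+ id ) + id $]
Step 10: shift +. Stack=[( E +] ptr=5 lookahead=id remaining=[id ) + id $]
Step 11: shift id. Stack=[( E + id] ptr=6 lookahead=) remaining=[) + id $]
Step 12: reduce F->id. Stack=[( E + F] ptr=6 lookahead=) remaining=[) + id $]
Step 13: reduce T->F. Stack=[( E + T] ptr=6 lookahead=) remaining=[) + id $]
Step 14: reduce E->E + T. Stack=[( E] ptr=6 lookahead=) remaining=[) + id $]
Step 15: shift ). Stack=[( E )] ptr=7 lookahead=+ remaining=[+ id $]
Step 16: reduce F->( E ). Stack=[F] ptr=7 lookahead=+ remaining=[+ id $]
Step 17: reduce T->F. Stack=[T] ptr=7 lookahead=+ remaining=[+ id $]
Step 18: reduce E->T. Stack=[E] ptr=7 lookahead=+ remaining=[+ id $]
Step 19: shift +. Stack=[E +] ptr=8 lookahead=id remaining=[id $]
Step 20: shift id. Stack=[E + id] ptr=9 lookahead=$ remaining=[$]
Step 21: reduce F->id. Stack=[E + F] ptr=9 lookahead=$ remaining=[$]
Step 22: reduce T->F. Stack=[E + T] ptr=9 lookahead=$ remaining=[$]
Step 23: reduce E->E + T. Stack=[E] ptr=9 lookahead=$ remaining=[$]
Step 24: accept. Stack=[E] ptr=9 lookahead=$ remaining=[$]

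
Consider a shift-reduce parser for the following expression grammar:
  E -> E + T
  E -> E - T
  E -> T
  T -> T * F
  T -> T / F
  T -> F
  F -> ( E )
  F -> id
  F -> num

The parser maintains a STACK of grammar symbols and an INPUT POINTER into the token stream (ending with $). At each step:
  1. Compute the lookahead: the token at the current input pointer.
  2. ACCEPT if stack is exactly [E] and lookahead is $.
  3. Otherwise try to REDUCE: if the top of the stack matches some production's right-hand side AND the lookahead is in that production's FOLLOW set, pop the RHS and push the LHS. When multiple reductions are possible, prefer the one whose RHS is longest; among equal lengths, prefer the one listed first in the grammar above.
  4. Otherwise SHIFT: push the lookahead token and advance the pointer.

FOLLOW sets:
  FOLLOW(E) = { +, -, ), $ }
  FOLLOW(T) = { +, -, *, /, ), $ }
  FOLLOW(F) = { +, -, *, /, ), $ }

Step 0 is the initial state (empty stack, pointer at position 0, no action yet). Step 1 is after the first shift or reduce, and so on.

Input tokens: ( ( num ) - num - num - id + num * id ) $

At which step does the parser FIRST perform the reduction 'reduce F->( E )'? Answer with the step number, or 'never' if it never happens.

Answer: 8

Derivation:
Step 1: shift (. Stack=[(] ptr=1 lookahead=( remaining=[( num ) - num - num - id + num * id ) $]
Step 2: shift (. Stack=[( (] ptr=2 lookahead=num remaining=[num ) - num - num - id + num * id ) $]
Step 3: shift num. Stack=[( ( num] ptr=3 lookahead=) remaining=[) - num - num - id + num * id ) $]
Step 4: reduce F->num. Stack=[( ( F] ptr=3 lookahead=) remaining=[) - num - num - id + num * id ) $]
Step 5: reduce T->F. Stack=[( ( T] ptr=3 lookahead=) remaining=[) - num - num - id + num * id ) $]
Step 6: reduce E->T. Stack=[( ( E] ptr=3 lookahead=) remaining=[) - num - num - id + num * id ) $]
Step 7: shift ). Stack=[( ( E )] ptr=4 lookahead=- remaining=[- num - num - id + num * id ) $]
Step 8: reduce F->( E ). Stack=[( F] ptr=4 lookahead=- remaining=[- num - num - id + num * id ) $]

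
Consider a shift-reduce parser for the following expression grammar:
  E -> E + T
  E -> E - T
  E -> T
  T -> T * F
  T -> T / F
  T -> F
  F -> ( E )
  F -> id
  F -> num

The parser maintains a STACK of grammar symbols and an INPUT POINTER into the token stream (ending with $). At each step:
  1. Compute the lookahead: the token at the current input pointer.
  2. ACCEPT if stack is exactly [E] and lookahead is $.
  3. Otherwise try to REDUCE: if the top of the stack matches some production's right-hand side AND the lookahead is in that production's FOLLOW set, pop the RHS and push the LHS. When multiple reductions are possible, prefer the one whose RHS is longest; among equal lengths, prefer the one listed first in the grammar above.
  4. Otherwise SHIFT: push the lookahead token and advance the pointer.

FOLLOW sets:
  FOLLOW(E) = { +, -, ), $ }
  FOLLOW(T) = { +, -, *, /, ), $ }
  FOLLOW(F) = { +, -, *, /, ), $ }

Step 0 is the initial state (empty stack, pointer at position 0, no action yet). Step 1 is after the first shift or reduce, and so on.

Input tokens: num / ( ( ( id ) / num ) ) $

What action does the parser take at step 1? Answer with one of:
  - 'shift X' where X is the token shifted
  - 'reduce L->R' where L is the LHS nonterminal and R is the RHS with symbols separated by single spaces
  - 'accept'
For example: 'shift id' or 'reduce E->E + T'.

Answer: shift num

Derivation:
Step 1: shift num. Stack=[num] ptr=1 lookahead=/ remaining=[/ ( ( ( id ) / num ) ) $]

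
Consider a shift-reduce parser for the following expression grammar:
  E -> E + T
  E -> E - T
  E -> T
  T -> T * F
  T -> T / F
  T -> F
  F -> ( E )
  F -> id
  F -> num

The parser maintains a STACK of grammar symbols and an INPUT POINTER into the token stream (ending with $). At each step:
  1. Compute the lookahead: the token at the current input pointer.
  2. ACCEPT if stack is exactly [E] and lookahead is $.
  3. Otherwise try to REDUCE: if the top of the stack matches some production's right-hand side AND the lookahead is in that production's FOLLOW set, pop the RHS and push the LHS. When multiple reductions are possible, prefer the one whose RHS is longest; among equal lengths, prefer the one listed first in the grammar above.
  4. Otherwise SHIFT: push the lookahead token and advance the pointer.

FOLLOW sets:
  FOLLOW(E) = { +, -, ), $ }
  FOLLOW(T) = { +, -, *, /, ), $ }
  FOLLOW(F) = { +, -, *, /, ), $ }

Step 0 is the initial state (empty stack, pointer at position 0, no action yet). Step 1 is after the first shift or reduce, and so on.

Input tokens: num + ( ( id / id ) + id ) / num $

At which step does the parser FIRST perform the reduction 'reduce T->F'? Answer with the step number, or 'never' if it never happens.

Step 1: shift num. Stack=[num] ptr=1 lookahead=+ remaining=[+ ( ( id / id ) + id ) / num $]
Step 2: reduce F->num. Stack=[F] ptr=1 lookahead=+ remaining=[+ ( ( id / id ) + id ) / num $]
Step 3: reduce T->F. Stack=[T] ptr=1 lookahead=+ remaining=[+ ( ( id / id ) + id ) / num $]

Answer: 3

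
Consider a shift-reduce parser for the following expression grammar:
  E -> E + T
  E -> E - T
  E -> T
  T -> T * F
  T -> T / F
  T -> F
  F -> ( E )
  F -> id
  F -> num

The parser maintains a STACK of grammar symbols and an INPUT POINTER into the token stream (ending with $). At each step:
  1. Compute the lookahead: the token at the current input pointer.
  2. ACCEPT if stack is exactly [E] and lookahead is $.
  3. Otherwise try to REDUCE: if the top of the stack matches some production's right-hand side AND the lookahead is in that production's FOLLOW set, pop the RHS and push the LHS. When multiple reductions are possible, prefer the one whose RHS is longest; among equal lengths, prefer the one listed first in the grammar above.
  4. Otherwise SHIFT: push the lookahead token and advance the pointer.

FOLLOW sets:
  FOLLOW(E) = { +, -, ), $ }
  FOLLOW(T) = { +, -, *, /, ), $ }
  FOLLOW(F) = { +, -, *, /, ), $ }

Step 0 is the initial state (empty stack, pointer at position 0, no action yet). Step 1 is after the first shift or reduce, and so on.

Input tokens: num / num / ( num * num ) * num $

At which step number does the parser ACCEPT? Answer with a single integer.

Step 1: shift num. Stack=[num] ptr=1 lookahead=/ remaining=[/ num / ( num * num ) * num $]
Step 2: reduce F->num. Stack=[F] ptr=1 lookahead=/ remaining=[/ num / ( num * num ) * num $]
Step 3: reduce T->F. Stack=[T] ptr=1 lookahead=/ remaining=[/ num / ( num * num ) * num $]
Step 4: shift /. Stack=[T /] ptr=2 lookahead=num remaining=[num / ( num * num ) * num $]
Step 5: shift num. Stack=[T / num] ptr=3 lookahead=/ remaining=[/ ( num * num ) * num $]
Step 6: reduce F->num. Stack=[T / F] ptr=3 lookahead=/ remaining=[/ ( num * num ) * num $]
Step 7: reduce T->T / F. Stack=[T] ptr=3 lookahead=/ remaining=[/ ( num * num ) * num $]
Step 8: shift /. Stack=[T /] ptr=4 lookahead=( remaining=[( num * num ) * num $]
Step 9: shift (. Stack=[T / (] ptr=5 lookahead=num remaining=[num * num ) * num $]
Step 10: shift num. Stack=[T / ( num] ptr=6 lookahead=* remaining=[* num ) * num $]
Step 11: reduce F->num. Stack=[T / ( F] ptr=6 lookahead=* remaining=[* num ) * num $]
Step 12: reduce T->F. Stack=[T / ( T] ptr=6 lookahead=* remaining=[* num ) * num $]
Step 13: shift *. Stack=[T / ( T *] ptr=7 lookahead=num remaining=[num ) * num $]
Step 14: shift num. Stack=[T / ( T * num] ptr=8 lookahead=) remaining=[) * num $]
Step 15: reduce F->num. Stack=[T / ( T * F] ptr=8 lookahead=) remaining=[) * num $]
Step 16: reduce T->T * F. Stack=[T / ( T] ptr=8 lookahead=) remaining=[) * num $]
Step 17: reduce E->T. Stack=[T / ( E] ptr=8 lookahead=) remaining=[) * num $]
Step 18: shift ). Stack=[T / ( E )] ptr=9 lookahead=* remaining=[* num $]
Step 19: reduce F->( E ). Stack=[T / F] ptr=9 lookahead=* remaining=[* num $]
Step 20: reduce T->T / F. Stack=[T] ptr=9 lookahead=* remaining=[* num $]
Step 21: shift *. Stack=[T *] ptr=10 lookahead=num remaining=[num $]
Step 22: shift num. Stack=[T * num] ptr=11 lookahead=$ remaining=[$]
Step 23: reduce F->num. Stack=[T * F] ptr=11 lookahead=$ remaining=[$]
Step 24: reduce T->T * F. Stack=[T] ptr=11 lookahead=$ remaining=[$]
Step 25: reduce E->T. Stack=[E] ptr=11 lookahead=$ remaining=[$]
Step 26: accept. Stack=[E] ptr=11 lookahead=$ remaining=[$]

Answer: 26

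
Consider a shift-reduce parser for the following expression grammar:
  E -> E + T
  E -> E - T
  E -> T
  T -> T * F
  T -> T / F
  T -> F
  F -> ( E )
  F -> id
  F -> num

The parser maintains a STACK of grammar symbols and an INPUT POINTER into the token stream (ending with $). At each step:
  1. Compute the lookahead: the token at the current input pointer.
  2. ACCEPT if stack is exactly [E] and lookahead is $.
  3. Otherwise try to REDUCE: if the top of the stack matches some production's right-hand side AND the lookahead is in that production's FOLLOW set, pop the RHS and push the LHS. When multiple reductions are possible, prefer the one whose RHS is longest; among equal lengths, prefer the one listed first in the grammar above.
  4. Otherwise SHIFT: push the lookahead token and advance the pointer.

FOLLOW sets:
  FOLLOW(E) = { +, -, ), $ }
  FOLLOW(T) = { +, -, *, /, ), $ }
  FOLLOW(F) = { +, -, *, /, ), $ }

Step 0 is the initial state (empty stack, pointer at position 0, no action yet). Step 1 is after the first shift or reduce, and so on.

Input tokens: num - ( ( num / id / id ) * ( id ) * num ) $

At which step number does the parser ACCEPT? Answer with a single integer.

Answer: 41

Derivation:
Step 1: shift num. Stack=[num] ptr=1 lookahead=- remaining=[- ( ( num / id / id ) * ( id ) * num ) $]
Step 2: reduce F->num. Stack=[F] ptr=1 lookahead=- remaining=[- ( ( num / id / id ) * ( id ) * num ) $]
Step 3: reduce T->F. Stack=[T] ptr=1 lookahead=- remaining=[- ( ( num / id / id ) * ( id ) * num ) $]
Step 4: reduce E->T. Stack=[E] ptr=1 lookahead=- remaining=[- ( ( num / id / id ) * ( id ) * num ) $]
Step 5: shift -. Stack=[E -] ptr=2 lookahead=( remaining=[( ( num / id / id ) * ( id ) * num ) $]
Step 6: shift (. Stack=[E - (] ptr=3 lookahead=( remaining=[( num / id / id ) * ( id ) * num ) $]
Step 7: shift (. Stack=[E - ( (] ptr=4 lookahead=num remaining=[num / id / id ) * ( id ) * num ) $]
Step 8: shift num. Stack=[E - ( ( num] ptr=5 lookahead=/ remaining=[/ id / id ) * ( id ) * num ) $]
Step 9: reduce F->num. Stack=[E - ( ( F] ptr=5 lookahead=/ remaining=[/ id / id ) * ( id ) * num ) $]
Step 10: reduce T->F. Stack=[E - ( ( T] ptr=5 lookahead=/ remaining=[/ id / id ) * ( id ) * num ) $]
Step 11: shift /. Stack=[E - ( ( T /] ptr=6 lookahead=id remaining=[id / id ) * ( id ) * num ) $]
Step 12: shift id. Stack=[E - ( ( T / id] ptr=7 lookahead=/ remaining=[/ id ) * ( id ) * num ) $]
Step 13: reduce F->id. Stack=[E - ( ( T / F] ptr=7 lookahead=/ remaining=[/ id ) * ( id ) * num ) $]
Step 14: reduce T->T / F. Stack=[E - ( ( T] ptr=7 lookahead=/ remaining=[/ id ) * ( id ) * num ) $]
Step 15: shift /. Stack=[E - ( ( T /] ptr=8 lookahead=id remaining=[id ) * ( id ) * num ) $]
Step 16: shift id. Stack=[E - ( ( T / id] ptr=9 lookahead=) remaining=[) * ( id ) * num ) $]
Step 17: reduce F->id. Stack=[E - ( ( T / F] ptr=9 lookahead=) remaining=[) * ( id ) * num ) $]
Step 18: reduce T->T / F. Stack=[E - ( ( T] ptr=9 lookahead=) remaining=[) * ( id ) * num ) $]
Step 19: reduce E->T. Stack=[E - ( ( E] ptr=9 lookahead=) remaining=[) * ( id ) * num ) $]
Step 20: shift ). Stack=[E - ( ( E )] ptr=10 lookahead=* remaining=[* ( id ) * num ) $]
Step 21: reduce F->( E ). Stack=[E - ( F] ptr=10 lookahead=* remaining=[* ( id ) * num ) $]
Step 22: reduce T->F. Stack=[E - ( T] ptr=10 lookahead=* remaining=[* ( id ) * num ) $]
Step 23: shift *. Stack=[E - ( T *] ptr=11 lookahead=( remaining=[( id ) * num ) $]
Step 24: shift (. Stack=[E - ( T * (] ptr=12 lookahead=id remaining=[id ) * num ) $]
Step 25: shift id. Stack=[E - ( T * ( id] ptr=13 lookahead=) remaining=[) * num ) $]
Step 26: reduce F->id. Stack=[E - ( T * ( F] ptr=13 lookahead=) remaining=[) * num ) $]
Step 27: reduce T->F. Stack=[E - ( T * ( T] ptr=13 lookahead=) remaining=[) * num ) $]
Step 28: reduce E->T. Stack=[E - ( T * ( E] ptr=13 lookahead=) remaining=[) * num ) $]
Step 29: shift ). Stack=[E - ( T * ( E )] ptr=14 lookahead=* remaining=[* num ) $]
Step 30: reduce F->( E ). Stack=[E - ( T * F] ptr=14 lookahead=* remaining=[* num ) $]
Step 31: reduce T->T * F. Stack=[E - ( T] ptr=14 lookahead=* remaining=[* num ) $]
Step 32: shift *. Stack=[E - ( T *] ptr=15 lookahead=num remaining=[num ) $]
Step 33: shift num. Stack=[E - ( T * num] ptr=16 lookahead=) remaining=[) $]
Step 34: reduce F->num. Stack=[E - ( T * F] ptr=16 lookahead=) remaining=[) $]
Step 35: reduce T->T * F. Stack=[E - ( T] ptr=16 lookahead=) remaining=[) $]
Step 36: reduce E->T. Stack=[E - ( E] ptr=16 lookahead=) remaining=[) $]
Step 37: shift ). Stack=[E - ( E )] ptr=17 lookahead=$ remaining=[$]
Step 38: reduce F->( E ). Stack=[E - F] ptr=17 lookahead=$ remaining=[$]
Step 39: reduce T->F. Stack=[E - T] ptr=17 lookahead=$ remaining=[$]
Step 40: reduce E->E - T. Stack=[E] ptr=17 lookahead=$ remaining=[$]
Step 41: accept. Stack=[E] ptr=17 lookahead=$ remaining=[$]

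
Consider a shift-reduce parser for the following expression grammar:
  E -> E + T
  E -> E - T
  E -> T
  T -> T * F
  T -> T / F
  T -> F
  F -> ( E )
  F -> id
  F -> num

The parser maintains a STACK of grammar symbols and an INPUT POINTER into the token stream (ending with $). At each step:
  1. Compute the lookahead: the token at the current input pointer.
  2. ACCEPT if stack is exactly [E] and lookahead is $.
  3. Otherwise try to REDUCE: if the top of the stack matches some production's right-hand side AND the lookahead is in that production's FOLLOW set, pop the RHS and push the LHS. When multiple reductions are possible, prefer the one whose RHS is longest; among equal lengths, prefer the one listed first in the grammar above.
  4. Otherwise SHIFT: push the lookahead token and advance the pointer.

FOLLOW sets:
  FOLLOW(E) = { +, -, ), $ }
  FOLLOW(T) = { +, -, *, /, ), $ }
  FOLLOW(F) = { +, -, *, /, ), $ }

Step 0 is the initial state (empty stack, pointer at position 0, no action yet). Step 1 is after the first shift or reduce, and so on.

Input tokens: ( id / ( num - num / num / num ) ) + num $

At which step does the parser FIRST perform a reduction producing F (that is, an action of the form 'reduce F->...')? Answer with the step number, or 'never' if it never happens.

Answer: 3

Derivation:
Step 1: shift (. Stack=[(] ptr=1 lookahead=id remaining=[id / ( num - num / num / num ) ) + num $]
Step 2: shift id. Stack=[( id] ptr=2 lookahead=/ remaining=[/ ( num - num / num / num ) ) + num $]
Step 3: reduce F->id. Stack=[( F] ptr=2 lookahead=/ remaining=[/ ( num - num / num / num ) ) + num $]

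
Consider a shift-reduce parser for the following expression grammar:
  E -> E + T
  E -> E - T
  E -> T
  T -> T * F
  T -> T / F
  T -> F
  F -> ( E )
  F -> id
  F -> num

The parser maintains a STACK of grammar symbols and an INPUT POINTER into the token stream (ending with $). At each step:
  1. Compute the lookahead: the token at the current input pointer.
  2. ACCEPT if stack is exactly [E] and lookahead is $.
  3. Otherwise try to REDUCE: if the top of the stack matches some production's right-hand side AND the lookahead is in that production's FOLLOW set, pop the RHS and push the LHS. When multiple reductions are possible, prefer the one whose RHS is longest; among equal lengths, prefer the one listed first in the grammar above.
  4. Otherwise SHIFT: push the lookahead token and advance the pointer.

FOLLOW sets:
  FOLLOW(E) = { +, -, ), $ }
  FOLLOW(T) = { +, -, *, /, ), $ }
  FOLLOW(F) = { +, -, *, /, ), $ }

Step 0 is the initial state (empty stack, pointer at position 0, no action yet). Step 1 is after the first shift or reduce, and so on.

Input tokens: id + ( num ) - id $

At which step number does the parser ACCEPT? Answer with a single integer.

Step 1: shift id. Stack=[id] ptr=1 lookahead=+ remaining=[+ ( num ) - id $]
Step 2: reduce F->id. Stack=[F] ptr=1 lookahead=+ remaining=[+ ( num ) - id $]
Step 3: reduce T->F. Stack=[T] ptr=1 lookahead=+ remaining=[+ ( num ) - id $]
Step 4: reduce E->T. Stack=[E] ptr=1 lookahead=+ remaining=[+ ( num ) - id $]
Step 5: shift +. Stack=[E +] ptr=2 lookahead=( remaining=[( num ) - id $]
Step 6: shift (. Stack=[E + (] ptr=3 lookahead=num remaining=[num ) - id $]
Step 7: shift num. Stack=[E + ( num] ptr=4 lookahead=) remaining=[) - id $]
Step 8: reduce F->num. Stack=[E + ( F] ptr=4 lookahead=) remaining=[) - id $]
Step 9: reduce T->F. Stack=[E + ( T] ptr=4 lookahead=) remaining=[) - id $]
Step 10: reduce E->T. Stack=[E + ( E] ptr=4 lookahead=) remaining=[) - id $]
Step 11: shift ). Stack=[E + ( E )] ptr=5 lookahead=- remaining=[- id $]
Step 12: reduce F->( E ). Stack=[E + F] ptr=5 lookahead=- remaining=[- id $]
Step 13: reduce T->F. Stack=[E + T] ptr=5 lookahead=- remaining=[- id $]
Step 14: reduce E->E + T. Stack=[E] ptr=5 lookahead=- remaining=[- id $]
Step 15: shift -. Stack=[E -] ptr=6 lookahead=id remaining=[id $]
Step 16: shift id. Stack=[E - id] ptr=7 lookahead=$ remaining=[$]
Step 17: reduce F->id. Stack=[E - F] ptr=7 lookahead=$ remaining=[$]
Step 18: reduce T->F. Stack=[E - T] ptr=7 lookahead=$ remaining=[$]
Step 19: reduce E->E - T. Stack=[E] ptr=7 lookahead=$ remaining=[$]
Step 20: accept. Stack=[E] ptr=7 lookahead=$ remaining=[$]

Answer: 20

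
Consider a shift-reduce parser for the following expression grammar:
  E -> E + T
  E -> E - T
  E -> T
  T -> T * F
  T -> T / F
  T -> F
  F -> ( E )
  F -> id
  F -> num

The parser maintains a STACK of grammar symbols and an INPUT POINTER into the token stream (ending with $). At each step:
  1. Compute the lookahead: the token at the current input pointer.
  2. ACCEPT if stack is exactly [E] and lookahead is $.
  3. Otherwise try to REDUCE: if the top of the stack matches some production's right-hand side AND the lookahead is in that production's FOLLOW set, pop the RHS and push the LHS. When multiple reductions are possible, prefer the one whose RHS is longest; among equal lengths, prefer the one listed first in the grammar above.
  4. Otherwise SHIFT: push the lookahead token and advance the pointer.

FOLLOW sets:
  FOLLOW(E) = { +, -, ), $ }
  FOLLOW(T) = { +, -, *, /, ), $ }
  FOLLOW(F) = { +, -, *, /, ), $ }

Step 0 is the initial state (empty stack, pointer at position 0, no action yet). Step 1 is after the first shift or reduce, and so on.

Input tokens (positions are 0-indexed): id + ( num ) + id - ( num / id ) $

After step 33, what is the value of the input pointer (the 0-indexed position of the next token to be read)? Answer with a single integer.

Answer: 13

Derivation:
Step 1: shift id. Stack=[id] ptr=1 lookahead=+ remaining=[+ ( num ) + id - ( num / id ) $]
Step 2: reduce F->id. Stack=[F] ptr=1 lookahead=+ remaining=[+ ( num ) + id - ( num / id ) $]
Step 3: reduce T->F. Stack=[T] ptr=1 lookahead=+ remaining=[+ ( num ) + id - ( num / id ) $]
Step 4: reduce E->T. Stack=[E] ptr=1 lookahead=+ remaining=[+ ( num ) + id - ( num / id ) $]
Step 5: shift +. Stack=[E +] ptr=2 lookahead=( remaining=[( num ) + id - ( num / id ) $]
Step 6: shift (. Stack=[E + (] ptr=3 lookahead=num remaining=[num ) + id - ( num / id ) $]
Step 7: shift num. Stack=[E + ( num] ptr=4 lookahead=) remaining=[) + id - ( num / id ) $]
Step 8: reduce F->num. Stack=[E + ( F] ptr=4 lookahead=) remaining=[) + id - ( num / id ) $]
Step 9: reduce T->F. Stack=[E + ( T] ptr=4 lookahead=) remaining=[) + id - ( num / id ) $]
Step 10: reduce E->T. Stack=[E + ( E] ptr=4 lookahead=) remaining=[) + id - ( num / id ) $]
Step 11: shift ). Stack=[E + ( E )] ptr=5 lookahead=+ remaining=[+ id - ( num / id ) $]
Step 12: reduce F->( E ). Stack=[E + F] ptr=5 lookahead=+ remaining=[+ id - ( num / id ) $]
Step 13: reduce T->F. Stack=[E + T] ptr=5 lookahead=+ remaining=[+ id - ( num / id ) $]
Step 14: reduce E->E + T. Stack=[E] ptr=5 lookahead=+ remaining=[+ id - ( num / id ) $]
Step 15: shift +. Stack=[E +] ptr=6 lookahead=id remaining=[id - ( num / id ) $]
Step 16: shift id. Stack=[E + id] ptr=7 lookahead=- remaining=[- ( num / id ) $]
Step 17: reduce F->id. Stack=[E + F] ptr=7 lookahead=- remaining=[- ( num / id ) $]
Step 18: reduce T->F. Stack=[E + T] ptr=7 lookahead=- remaining=[- ( num / id ) $]
Step 19: reduce E->E + T. Stack=[E] ptr=7 lookahead=- remaining=[- ( num / id ) $]
Step 20: shift -. Stack=[E -] ptr=8 lookahead=( remaining=[( num / id ) $]
Step 21: shift (. Stack=[E - (] ptr=9 lookahead=num remaining=[num / id ) $]
Step 22: shift num. Stack=[E - ( num] ptr=10 lookahead=/ remaining=[/ id ) $]
Step 23: reduce F->num. Stack=[E - ( F] ptr=10 lookahead=/ remaining=[/ id ) $]
Step 24: reduce T->F. Stack=[E - ( T] ptr=10 lookahead=/ remaining=[/ id ) $]
Step 25: shift /. Stack=[E - ( T /] ptr=11 lookahead=id remaining=[id ) $]
Step 26: shift id. Stack=[E - ( T / id] ptr=12 lookahead=) remaining=[) $]
Step 27: reduce F->id. Stack=[E - ( T / F] ptr=12 lookahead=) remaining=[) $]
Step 28: reduce T->T / F. Stack=[E - ( T] ptr=12 lookahead=) remaining=[) $]
Step 29: reduce E->T. Stack=[E - ( E] ptr=12 lookahead=) remaining=[) $]
Step 30: shift ). Stack=[E - ( E )] ptr=13 lookahead=$ remaining=[$]
Step 31: reduce F->( E ). Stack=[E - F] ptr=13 lookahead=$ remaining=[$]
Step 32: reduce T->F. Stack=[E - T] ptr=13 lookahead=$ remaining=[$]
Step 33: reduce E->E - T. Stack=[E] ptr=13 lookahead=$ remaining=[$]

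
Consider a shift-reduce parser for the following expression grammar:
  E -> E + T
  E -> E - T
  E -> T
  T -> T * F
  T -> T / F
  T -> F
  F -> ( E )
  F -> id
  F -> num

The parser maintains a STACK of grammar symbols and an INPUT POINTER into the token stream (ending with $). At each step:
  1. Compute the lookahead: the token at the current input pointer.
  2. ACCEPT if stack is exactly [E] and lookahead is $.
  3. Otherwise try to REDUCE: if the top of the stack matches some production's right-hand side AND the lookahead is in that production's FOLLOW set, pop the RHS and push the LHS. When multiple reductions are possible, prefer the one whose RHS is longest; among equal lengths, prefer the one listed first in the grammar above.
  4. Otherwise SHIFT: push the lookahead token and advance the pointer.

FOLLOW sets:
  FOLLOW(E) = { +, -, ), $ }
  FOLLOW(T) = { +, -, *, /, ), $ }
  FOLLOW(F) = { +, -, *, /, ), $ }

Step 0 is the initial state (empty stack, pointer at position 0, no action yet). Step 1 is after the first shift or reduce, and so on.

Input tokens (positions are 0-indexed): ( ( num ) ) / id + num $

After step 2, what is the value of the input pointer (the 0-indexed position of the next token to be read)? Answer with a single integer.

Step 1: shift (. Stack=[(] ptr=1 lookahead=( remaining=[( num ) ) / id + num $]
Step 2: shift (. Stack=[( (] ptr=2 lookahead=num remaining=[num ) ) / id + num $]

Answer: 2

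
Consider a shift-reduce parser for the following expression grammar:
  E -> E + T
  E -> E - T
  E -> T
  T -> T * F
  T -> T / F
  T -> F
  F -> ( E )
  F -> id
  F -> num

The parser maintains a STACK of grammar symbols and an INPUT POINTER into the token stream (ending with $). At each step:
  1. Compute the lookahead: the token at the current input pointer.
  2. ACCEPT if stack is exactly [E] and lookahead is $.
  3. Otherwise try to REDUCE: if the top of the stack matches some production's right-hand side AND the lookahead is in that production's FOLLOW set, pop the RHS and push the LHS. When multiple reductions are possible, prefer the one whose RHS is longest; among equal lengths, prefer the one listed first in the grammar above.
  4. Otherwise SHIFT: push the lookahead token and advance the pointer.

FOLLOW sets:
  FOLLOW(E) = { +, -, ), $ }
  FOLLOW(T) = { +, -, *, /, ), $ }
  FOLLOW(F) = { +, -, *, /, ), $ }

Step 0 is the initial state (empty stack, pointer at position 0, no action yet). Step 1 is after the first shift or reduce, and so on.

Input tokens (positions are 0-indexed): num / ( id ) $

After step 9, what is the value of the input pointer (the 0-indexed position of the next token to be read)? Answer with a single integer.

Step 1: shift num. Stack=[num] ptr=1 lookahead=/ remaining=[/ ( id ) $]
Step 2: reduce F->num. Stack=[F] ptr=1 lookahead=/ remaining=[/ ( id ) $]
Step 3: reduce T->F. Stack=[T] ptr=1 lookahead=/ remaining=[/ ( id ) $]
Step 4: shift /. Stack=[T /] ptr=2 lookahead=( remaining=[( id ) $]
Step 5: shift (. Stack=[T / (] ptr=3 lookahead=id remaining=[id ) $]
Step 6: shift id. Stack=[T / ( id] ptr=4 lookahead=) remaining=[) $]
Step 7: reduce F->id. Stack=[T / ( F] ptr=4 lookahead=) remaining=[) $]
Step 8: reduce T->F. Stack=[T / ( T] ptr=4 lookahead=) remaining=[) $]
Step 9: reduce E->T. Stack=[T / ( E] ptr=4 lookahead=) remaining=[) $]

Answer: 4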